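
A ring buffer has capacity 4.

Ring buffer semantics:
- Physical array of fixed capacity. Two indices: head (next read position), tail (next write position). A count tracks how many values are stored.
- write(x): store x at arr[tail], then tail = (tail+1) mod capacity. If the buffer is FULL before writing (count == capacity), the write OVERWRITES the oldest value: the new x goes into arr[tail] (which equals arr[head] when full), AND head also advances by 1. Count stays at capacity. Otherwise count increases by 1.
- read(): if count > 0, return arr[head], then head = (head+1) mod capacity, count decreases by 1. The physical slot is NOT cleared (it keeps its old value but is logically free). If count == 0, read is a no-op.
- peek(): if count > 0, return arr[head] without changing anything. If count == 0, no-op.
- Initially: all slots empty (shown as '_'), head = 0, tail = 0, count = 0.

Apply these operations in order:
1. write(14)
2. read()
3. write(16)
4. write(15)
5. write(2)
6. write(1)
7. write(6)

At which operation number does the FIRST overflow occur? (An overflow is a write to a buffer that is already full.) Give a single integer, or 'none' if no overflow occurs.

After op 1 (write(14)): arr=[14 _ _ _] head=0 tail=1 count=1
After op 2 (read()): arr=[14 _ _ _] head=1 tail=1 count=0
After op 3 (write(16)): arr=[14 16 _ _] head=1 tail=2 count=1
After op 4 (write(15)): arr=[14 16 15 _] head=1 tail=3 count=2
After op 5 (write(2)): arr=[14 16 15 2] head=1 tail=0 count=3
After op 6 (write(1)): arr=[1 16 15 2] head=1 tail=1 count=4
After op 7 (write(6)): arr=[1 6 15 2] head=2 tail=2 count=4

Answer: 7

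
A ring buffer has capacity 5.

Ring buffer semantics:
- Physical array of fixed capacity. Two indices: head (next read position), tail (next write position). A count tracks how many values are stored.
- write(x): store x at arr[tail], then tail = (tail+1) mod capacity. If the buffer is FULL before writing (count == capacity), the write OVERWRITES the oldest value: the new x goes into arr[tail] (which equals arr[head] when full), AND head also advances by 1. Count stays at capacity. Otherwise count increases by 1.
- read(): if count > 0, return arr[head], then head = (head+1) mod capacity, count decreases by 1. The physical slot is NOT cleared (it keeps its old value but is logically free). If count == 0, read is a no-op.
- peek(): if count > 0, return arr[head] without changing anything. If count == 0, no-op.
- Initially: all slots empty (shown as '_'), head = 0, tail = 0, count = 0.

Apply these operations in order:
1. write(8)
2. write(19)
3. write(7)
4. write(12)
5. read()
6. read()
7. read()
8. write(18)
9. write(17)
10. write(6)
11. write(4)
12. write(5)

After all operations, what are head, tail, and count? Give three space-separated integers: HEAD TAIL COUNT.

Answer: 4 4 5

Derivation:
After op 1 (write(8)): arr=[8 _ _ _ _] head=0 tail=1 count=1
After op 2 (write(19)): arr=[8 19 _ _ _] head=0 tail=2 count=2
After op 3 (write(7)): arr=[8 19 7 _ _] head=0 tail=3 count=3
After op 4 (write(12)): arr=[8 19 7 12 _] head=0 tail=4 count=4
After op 5 (read()): arr=[8 19 7 12 _] head=1 tail=4 count=3
After op 6 (read()): arr=[8 19 7 12 _] head=2 tail=4 count=2
After op 7 (read()): arr=[8 19 7 12 _] head=3 tail=4 count=1
After op 8 (write(18)): arr=[8 19 7 12 18] head=3 tail=0 count=2
After op 9 (write(17)): arr=[17 19 7 12 18] head=3 tail=1 count=3
After op 10 (write(6)): arr=[17 6 7 12 18] head=3 tail=2 count=4
After op 11 (write(4)): arr=[17 6 4 12 18] head=3 tail=3 count=5
After op 12 (write(5)): arr=[17 6 4 5 18] head=4 tail=4 count=5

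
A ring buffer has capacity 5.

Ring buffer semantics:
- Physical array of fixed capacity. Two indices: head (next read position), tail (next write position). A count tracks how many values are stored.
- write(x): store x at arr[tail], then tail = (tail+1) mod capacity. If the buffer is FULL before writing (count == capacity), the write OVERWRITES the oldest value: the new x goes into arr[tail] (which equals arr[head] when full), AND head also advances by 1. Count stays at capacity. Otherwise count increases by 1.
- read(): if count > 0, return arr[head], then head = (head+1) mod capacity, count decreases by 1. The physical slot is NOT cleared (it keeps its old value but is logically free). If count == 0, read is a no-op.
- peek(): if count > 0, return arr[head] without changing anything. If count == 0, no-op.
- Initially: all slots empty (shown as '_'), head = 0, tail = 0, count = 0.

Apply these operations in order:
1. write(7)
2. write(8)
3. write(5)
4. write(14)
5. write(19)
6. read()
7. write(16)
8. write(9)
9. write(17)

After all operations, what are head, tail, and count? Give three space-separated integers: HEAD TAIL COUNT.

Answer: 3 3 5

Derivation:
After op 1 (write(7)): arr=[7 _ _ _ _] head=0 tail=1 count=1
After op 2 (write(8)): arr=[7 8 _ _ _] head=0 tail=2 count=2
After op 3 (write(5)): arr=[7 8 5 _ _] head=0 tail=3 count=3
After op 4 (write(14)): arr=[7 8 5 14 _] head=0 tail=4 count=4
After op 5 (write(19)): arr=[7 8 5 14 19] head=0 tail=0 count=5
After op 6 (read()): arr=[7 8 5 14 19] head=1 tail=0 count=4
After op 7 (write(16)): arr=[16 8 5 14 19] head=1 tail=1 count=5
After op 8 (write(9)): arr=[16 9 5 14 19] head=2 tail=2 count=5
After op 9 (write(17)): arr=[16 9 17 14 19] head=3 tail=3 count=5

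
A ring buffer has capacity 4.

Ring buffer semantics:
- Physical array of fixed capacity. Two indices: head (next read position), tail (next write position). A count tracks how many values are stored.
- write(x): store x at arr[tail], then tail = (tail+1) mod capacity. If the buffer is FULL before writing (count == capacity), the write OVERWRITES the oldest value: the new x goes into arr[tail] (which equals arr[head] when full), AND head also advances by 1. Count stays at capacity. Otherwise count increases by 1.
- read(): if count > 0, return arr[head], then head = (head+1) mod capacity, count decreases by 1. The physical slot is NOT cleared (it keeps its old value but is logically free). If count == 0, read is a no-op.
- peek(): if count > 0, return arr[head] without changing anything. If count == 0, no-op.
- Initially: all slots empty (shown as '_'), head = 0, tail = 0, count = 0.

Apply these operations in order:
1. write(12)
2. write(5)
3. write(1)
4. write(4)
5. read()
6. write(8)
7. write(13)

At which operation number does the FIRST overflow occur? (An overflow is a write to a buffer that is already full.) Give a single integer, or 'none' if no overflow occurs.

After op 1 (write(12)): arr=[12 _ _ _] head=0 tail=1 count=1
After op 2 (write(5)): arr=[12 5 _ _] head=0 tail=2 count=2
After op 3 (write(1)): arr=[12 5 1 _] head=0 tail=3 count=3
After op 4 (write(4)): arr=[12 5 1 4] head=0 tail=0 count=4
After op 5 (read()): arr=[12 5 1 4] head=1 tail=0 count=3
After op 6 (write(8)): arr=[8 5 1 4] head=1 tail=1 count=4
After op 7 (write(13)): arr=[8 13 1 4] head=2 tail=2 count=4

Answer: 7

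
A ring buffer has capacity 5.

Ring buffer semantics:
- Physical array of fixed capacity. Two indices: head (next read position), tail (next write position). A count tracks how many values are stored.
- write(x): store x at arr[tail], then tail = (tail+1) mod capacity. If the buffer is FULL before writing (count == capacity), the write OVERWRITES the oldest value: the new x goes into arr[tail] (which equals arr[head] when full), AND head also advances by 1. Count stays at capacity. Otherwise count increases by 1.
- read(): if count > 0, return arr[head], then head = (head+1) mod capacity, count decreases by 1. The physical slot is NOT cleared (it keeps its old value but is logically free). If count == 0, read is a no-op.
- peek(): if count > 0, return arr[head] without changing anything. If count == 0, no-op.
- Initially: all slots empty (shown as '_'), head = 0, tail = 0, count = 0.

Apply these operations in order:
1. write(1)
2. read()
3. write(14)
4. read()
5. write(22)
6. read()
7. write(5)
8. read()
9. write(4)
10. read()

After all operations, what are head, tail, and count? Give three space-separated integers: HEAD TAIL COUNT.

After op 1 (write(1)): arr=[1 _ _ _ _] head=0 tail=1 count=1
After op 2 (read()): arr=[1 _ _ _ _] head=1 tail=1 count=0
After op 3 (write(14)): arr=[1 14 _ _ _] head=1 tail=2 count=1
After op 4 (read()): arr=[1 14 _ _ _] head=2 tail=2 count=0
After op 5 (write(22)): arr=[1 14 22 _ _] head=2 tail=3 count=1
After op 6 (read()): arr=[1 14 22 _ _] head=3 tail=3 count=0
After op 7 (write(5)): arr=[1 14 22 5 _] head=3 tail=4 count=1
After op 8 (read()): arr=[1 14 22 5 _] head=4 tail=4 count=0
After op 9 (write(4)): arr=[1 14 22 5 4] head=4 tail=0 count=1
After op 10 (read()): arr=[1 14 22 5 4] head=0 tail=0 count=0

Answer: 0 0 0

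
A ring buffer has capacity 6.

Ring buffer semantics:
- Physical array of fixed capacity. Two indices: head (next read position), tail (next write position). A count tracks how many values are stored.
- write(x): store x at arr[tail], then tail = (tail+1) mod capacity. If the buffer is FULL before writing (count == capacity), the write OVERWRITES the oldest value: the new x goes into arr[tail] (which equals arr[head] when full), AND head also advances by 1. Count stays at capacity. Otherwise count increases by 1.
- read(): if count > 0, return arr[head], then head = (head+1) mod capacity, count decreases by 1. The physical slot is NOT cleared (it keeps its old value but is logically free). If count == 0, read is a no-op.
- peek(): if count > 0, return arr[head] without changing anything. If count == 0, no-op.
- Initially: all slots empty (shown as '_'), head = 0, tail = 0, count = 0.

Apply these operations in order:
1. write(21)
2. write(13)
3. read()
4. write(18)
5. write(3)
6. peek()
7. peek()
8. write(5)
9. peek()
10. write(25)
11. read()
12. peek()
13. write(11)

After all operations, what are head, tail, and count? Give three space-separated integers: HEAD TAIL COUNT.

Answer: 2 1 5

Derivation:
After op 1 (write(21)): arr=[21 _ _ _ _ _] head=0 tail=1 count=1
After op 2 (write(13)): arr=[21 13 _ _ _ _] head=0 tail=2 count=2
After op 3 (read()): arr=[21 13 _ _ _ _] head=1 tail=2 count=1
After op 4 (write(18)): arr=[21 13 18 _ _ _] head=1 tail=3 count=2
After op 5 (write(3)): arr=[21 13 18 3 _ _] head=1 tail=4 count=3
After op 6 (peek()): arr=[21 13 18 3 _ _] head=1 tail=4 count=3
After op 7 (peek()): arr=[21 13 18 3 _ _] head=1 tail=4 count=3
After op 8 (write(5)): arr=[21 13 18 3 5 _] head=1 tail=5 count=4
After op 9 (peek()): arr=[21 13 18 3 5 _] head=1 tail=5 count=4
After op 10 (write(25)): arr=[21 13 18 3 5 25] head=1 tail=0 count=5
After op 11 (read()): arr=[21 13 18 3 5 25] head=2 tail=0 count=4
After op 12 (peek()): arr=[21 13 18 3 5 25] head=2 tail=0 count=4
After op 13 (write(11)): arr=[11 13 18 3 5 25] head=2 tail=1 count=5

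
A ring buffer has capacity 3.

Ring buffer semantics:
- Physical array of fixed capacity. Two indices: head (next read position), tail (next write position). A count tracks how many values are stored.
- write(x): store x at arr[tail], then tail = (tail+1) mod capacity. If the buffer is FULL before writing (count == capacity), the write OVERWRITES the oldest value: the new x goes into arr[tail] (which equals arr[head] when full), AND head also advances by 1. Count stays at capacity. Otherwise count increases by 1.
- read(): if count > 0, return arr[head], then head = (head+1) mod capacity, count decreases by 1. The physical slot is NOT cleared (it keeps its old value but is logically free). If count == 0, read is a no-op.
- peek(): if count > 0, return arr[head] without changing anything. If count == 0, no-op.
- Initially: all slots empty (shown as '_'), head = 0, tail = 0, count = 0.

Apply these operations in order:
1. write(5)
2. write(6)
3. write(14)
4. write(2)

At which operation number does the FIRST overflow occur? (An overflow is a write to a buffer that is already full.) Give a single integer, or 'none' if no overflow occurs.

After op 1 (write(5)): arr=[5 _ _] head=0 tail=1 count=1
After op 2 (write(6)): arr=[5 6 _] head=0 tail=2 count=2
After op 3 (write(14)): arr=[5 6 14] head=0 tail=0 count=3
After op 4 (write(2)): arr=[2 6 14] head=1 tail=1 count=3

Answer: 4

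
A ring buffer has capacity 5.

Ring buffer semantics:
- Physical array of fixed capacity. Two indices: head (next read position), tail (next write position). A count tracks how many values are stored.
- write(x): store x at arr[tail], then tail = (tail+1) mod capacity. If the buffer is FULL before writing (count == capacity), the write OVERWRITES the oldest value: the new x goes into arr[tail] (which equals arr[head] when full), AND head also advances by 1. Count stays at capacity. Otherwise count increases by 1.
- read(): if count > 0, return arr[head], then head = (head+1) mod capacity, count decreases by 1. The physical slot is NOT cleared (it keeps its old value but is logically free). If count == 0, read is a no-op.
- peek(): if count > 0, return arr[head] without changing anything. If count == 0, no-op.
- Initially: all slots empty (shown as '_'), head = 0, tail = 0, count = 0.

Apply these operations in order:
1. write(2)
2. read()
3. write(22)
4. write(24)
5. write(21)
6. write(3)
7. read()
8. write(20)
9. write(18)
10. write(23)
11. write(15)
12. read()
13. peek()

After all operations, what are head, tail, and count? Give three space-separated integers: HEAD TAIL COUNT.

Answer: 0 4 4

Derivation:
After op 1 (write(2)): arr=[2 _ _ _ _] head=0 tail=1 count=1
After op 2 (read()): arr=[2 _ _ _ _] head=1 tail=1 count=0
After op 3 (write(22)): arr=[2 22 _ _ _] head=1 tail=2 count=1
After op 4 (write(24)): arr=[2 22 24 _ _] head=1 tail=3 count=2
After op 5 (write(21)): arr=[2 22 24 21 _] head=1 tail=4 count=3
After op 6 (write(3)): arr=[2 22 24 21 3] head=1 tail=0 count=4
After op 7 (read()): arr=[2 22 24 21 3] head=2 tail=0 count=3
After op 8 (write(20)): arr=[20 22 24 21 3] head=2 tail=1 count=4
After op 9 (write(18)): arr=[20 18 24 21 3] head=2 tail=2 count=5
After op 10 (write(23)): arr=[20 18 23 21 3] head=3 tail=3 count=5
After op 11 (write(15)): arr=[20 18 23 15 3] head=4 tail=4 count=5
After op 12 (read()): arr=[20 18 23 15 3] head=0 tail=4 count=4
After op 13 (peek()): arr=[20 18 23 15 3] head=0 tail=4 count=4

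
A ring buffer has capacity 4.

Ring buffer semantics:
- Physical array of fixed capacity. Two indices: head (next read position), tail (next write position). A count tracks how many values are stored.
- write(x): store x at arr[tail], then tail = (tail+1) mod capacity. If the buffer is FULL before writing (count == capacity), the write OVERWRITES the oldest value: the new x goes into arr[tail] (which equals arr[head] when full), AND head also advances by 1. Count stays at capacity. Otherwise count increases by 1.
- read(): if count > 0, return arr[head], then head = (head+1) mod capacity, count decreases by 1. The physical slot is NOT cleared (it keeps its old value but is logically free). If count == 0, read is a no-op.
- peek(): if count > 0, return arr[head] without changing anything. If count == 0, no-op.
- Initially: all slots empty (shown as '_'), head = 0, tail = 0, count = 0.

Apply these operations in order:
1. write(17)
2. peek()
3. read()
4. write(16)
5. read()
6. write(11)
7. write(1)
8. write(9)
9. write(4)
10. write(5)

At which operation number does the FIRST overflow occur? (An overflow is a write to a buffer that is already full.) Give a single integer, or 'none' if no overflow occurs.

Answer: 10

Derivation:
After op 1 (write(17)): arr=[17 _ _ _] head=0 tail=1 count=1
After op 2 (peek()): arr=[17 _ _ _] head=0 tail=1 count=1
After op 3 (read()): arr=[17 _ _ _] head=1 tail=1 count=0
After op 4 (write(16)): arr=[17 16 _ _] head=1 tail=2 count=1
After op 5 (read()): arr=[17 16 _ _] head=2 tail=2 count=0
After op 6 (write(11)): arr=[17 16 11 _] head=2 tail=3 count=1
After op 7 (write(1)): arr=[17 16 11 1] head=2 tail=0 count=2
After op 8 (write(9)): arr=[9 16 11 1] head=2 tail=1 count=3
After op 9 (write(4)): arr=[9 4 11 1] head=2 tail=2 count=4
After op 10 (write(5)): arr=[9 4 5 1] head=3 tail=3 count=4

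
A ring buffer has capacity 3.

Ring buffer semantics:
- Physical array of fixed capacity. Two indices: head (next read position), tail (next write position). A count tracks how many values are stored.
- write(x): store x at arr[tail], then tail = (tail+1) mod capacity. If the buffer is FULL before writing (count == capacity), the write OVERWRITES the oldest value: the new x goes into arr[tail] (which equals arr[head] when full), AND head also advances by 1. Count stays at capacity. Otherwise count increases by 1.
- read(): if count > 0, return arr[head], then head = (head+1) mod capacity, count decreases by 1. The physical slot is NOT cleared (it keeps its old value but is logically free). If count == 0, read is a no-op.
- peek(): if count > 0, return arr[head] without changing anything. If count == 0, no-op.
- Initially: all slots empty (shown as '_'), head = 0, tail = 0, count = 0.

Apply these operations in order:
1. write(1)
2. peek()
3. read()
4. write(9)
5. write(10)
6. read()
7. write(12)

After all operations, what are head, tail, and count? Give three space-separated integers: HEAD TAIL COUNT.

After op 1 (write(1)): arr=[1 _ _] head=0 tail=1 count=1
After op 2 (peek()): arr=[1 _ _] head=0 tail=1 count=1
After op 3 (read()): arr=[1 _ _] head=1 tail=1 count=0
After op 4 (write(9)): arr=[1 9 _] head=1 tail=2 count=1
After op 5 (write(10)): arr=[1 9 10] head=1 tail=0 count=2
After op 6 (read()): arr=[1 9 10] head=2 tail=0 count=1
After op 7 (write(12)): arr=[12 9 10] head=2 tail=1 count=2

Answer: 2 1 2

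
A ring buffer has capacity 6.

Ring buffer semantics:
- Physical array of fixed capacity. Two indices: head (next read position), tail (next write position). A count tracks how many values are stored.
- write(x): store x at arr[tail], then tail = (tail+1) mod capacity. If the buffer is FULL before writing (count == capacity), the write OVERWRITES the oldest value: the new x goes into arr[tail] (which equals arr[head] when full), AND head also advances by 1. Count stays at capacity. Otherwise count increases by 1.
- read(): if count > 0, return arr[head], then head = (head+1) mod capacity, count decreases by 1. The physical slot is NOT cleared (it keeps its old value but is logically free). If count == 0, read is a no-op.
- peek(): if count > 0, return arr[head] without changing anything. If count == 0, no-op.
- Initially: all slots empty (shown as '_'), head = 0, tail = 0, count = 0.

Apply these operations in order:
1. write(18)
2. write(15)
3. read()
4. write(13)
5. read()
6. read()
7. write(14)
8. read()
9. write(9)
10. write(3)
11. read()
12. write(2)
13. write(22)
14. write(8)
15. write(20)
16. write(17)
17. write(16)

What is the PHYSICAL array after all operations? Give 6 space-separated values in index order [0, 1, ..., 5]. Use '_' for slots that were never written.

After op 1 (write(18)): arr=[18 _ _ _ _ _] head=0 tail=1 count=1
After op 2 (write(15)): arr=[18 15 _ _ _ _] head=0 tail=2 count=2
After op 3 (read()): arr=[18 15 _ _ _ _] head=1 tail=2 count=1
After op 4 (write(13)): arr=[18 15 13 _ _ _] head=1 tail=3 count=2
After op 5 (read()): arr=[18 15 13 _ _ _] head=2 tail=3 count=1
After op 6 (read()): arr=[18 15 13 _ _ _] head=3 tail=3 count=0
After op 7 (write(14)): arr=[18 15 13 14 _ _] head=3 tail=4 count=1
After op 8 (read()): arr=[18 15 13 14 _ _] head=4 tail=4 count=0
After op 9 (write(9)): arr=[18 15 13 14 9 _] head=4 tail=5 count=1
After op 10 (write(3)): arr=[18 15 13 14 9 3] head=4 tail=0 count=2
After op 11 (read()): arr=[18 15 13 14 9 3] head=5 tail=0 count=1
After op 12 (write(2)): arr=[2 15 13 14 9 3] head=5 tail=1 count=2
After op 13 (write(22)): arr=[2 22 13 14 9 3] head=5 tail=2 count=3
After op 14 (write(8)): arr=[2 22 8 14 9 3] head=5 tail=3 count=4
After op 15 (write(20)): arr=[2 22 8 20 9 3] head=5 tail=4 count=5
After op 16 (write(17)): arr=[2 22 8 20 17 3] head=5 tail=5 count=6
After op 17 (write(16)): arr=[2 22 8 20 17 16] head=0 tail=0 count=6

Answer: 2 22 8 20 17 16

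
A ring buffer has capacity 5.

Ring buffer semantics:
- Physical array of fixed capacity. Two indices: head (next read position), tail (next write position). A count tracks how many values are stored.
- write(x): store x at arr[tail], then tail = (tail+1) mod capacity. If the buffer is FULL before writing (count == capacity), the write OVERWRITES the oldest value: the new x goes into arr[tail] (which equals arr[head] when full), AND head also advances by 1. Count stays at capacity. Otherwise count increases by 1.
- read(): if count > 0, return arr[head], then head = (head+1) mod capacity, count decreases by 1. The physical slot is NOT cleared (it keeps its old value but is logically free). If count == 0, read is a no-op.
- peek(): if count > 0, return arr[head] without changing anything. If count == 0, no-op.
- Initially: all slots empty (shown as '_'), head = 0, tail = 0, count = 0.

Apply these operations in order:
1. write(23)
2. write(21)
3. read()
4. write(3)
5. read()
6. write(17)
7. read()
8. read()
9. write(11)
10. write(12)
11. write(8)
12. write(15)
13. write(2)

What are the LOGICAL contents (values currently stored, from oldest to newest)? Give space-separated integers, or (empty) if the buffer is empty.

Answer: 11 12 8 15 2

Derivation:
After op 1 (write(23)): arr=[23 _ _ _ _] head=0 tail=1 count=1
After op 2 (write(21)): arr=[23 21 _ _ _] head=0 tail=2 count=2
After op 3 (read()): arr=[23 21 _ _ _] head=1 tail=2 count=1
After op 4 (write(3)): arr=[23 21 3 _ _] head=1 tail=3 count=2
After op 5 (read()): arr=[23 21 3 _ _] head=2 tail=3 count=1
After op 6 (write(17)): arr=[23 21 3 17 _] head=2 tail=4 count=2
After op 7 (read()): arr=[23 21 3 17 _] head=3 tail=4 count=1
After op 8 (read()): arr=[23 21 3 17 _] head=4 tail=4 count=0
After op 9 (write(11)): arr=[23 21 3 17 11] head=4 tail=0 count=1
After op 10 (write(12)): arr=[12 21 3 17 11] head=4 tail=1 count=2
After op 11 (write(8)): arr=[12 8 3 17 11] head=4 tail=2 count=3
After op 12 (write(15)): arr=[12 8 15 17 11] head=4 tail=3 count=4
After op 13 (write(2)): arr=[12 8 15 2 11] head=4 tail=4 count=5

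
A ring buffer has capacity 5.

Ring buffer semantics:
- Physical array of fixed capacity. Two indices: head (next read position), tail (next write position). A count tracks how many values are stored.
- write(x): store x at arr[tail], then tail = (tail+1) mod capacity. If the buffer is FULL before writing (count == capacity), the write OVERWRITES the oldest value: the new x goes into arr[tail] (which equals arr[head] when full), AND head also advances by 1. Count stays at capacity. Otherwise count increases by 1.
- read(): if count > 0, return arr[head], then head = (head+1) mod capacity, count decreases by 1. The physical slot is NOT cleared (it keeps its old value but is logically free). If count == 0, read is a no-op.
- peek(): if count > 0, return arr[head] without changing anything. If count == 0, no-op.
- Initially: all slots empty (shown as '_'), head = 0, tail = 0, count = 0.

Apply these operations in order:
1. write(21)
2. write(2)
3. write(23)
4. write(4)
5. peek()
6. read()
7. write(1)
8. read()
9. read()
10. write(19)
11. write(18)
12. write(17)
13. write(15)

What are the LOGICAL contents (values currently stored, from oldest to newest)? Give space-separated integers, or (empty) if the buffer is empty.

After op 1 (write(21)): arr=[21 _ _ _ _] head=0 tail=1 count=1
After op 2 (write(2)): arr=[21 2 _ _ _] head=0 tail=2 count=2
After op 3 (write(23)): arr=[21 2 23 _ _] head=0 tail=3 count=3
After op 4 (write(4)): arr=[21 2 23 4 _] head=0 tail=4 count=4
After op 5 (peek()): arr=[21 2 23 4 _] head=0 tail=4 count=4
After op 6 (read()): arr=[21 2 23 4 _] head=1 tail=4 count=3
After op 7 (write(1)): arr=[21 2 23 4 1] head=1 tail=0 count=4
After op 8 (read()): arr=[21 2 23 4 1] head=2 tail=0 count=3
After op 9 (read()): arr=[21 2 23 4 1] head=3 tail=0 count=2
After op 10 (write(19)): arr=[19 2 23 4 1] head=3 tail=1 count=3
After op 11 (write(18)): arr=[19 18 23 4 1] head=3 tail=2 count=4
After op 12 (write(17)): arr=[19 18 17 4 1] head=3 tail=3 count=5
After op 13 (write(15)): arr=[19 18 17 15 1] head=4 tail=4 count=5

Answer: 1 19 18 17 15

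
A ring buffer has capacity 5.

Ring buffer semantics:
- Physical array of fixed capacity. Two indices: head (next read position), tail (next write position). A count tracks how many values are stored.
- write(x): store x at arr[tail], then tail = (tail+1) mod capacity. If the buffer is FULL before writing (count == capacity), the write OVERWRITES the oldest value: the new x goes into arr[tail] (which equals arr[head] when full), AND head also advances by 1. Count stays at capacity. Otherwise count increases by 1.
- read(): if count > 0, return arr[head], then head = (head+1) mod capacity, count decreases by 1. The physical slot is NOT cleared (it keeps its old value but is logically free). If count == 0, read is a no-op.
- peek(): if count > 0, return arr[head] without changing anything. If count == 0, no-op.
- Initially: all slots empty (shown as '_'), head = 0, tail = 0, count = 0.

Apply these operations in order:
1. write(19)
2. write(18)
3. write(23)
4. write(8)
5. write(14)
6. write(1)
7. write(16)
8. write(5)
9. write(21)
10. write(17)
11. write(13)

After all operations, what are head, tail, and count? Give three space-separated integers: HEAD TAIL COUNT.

Answer: 1 1 5

Derivation:
After op 1 (write(19)): arr=[19 _ _ _ _] head=0 tail=1 count=1
After op 2 (write(18)): arr=[19 18 _ _ _] head=0 tail=2 count=2
After op 3 (write(23)): arr=[19 18 23 _ _] head=0 tail=3 count=3
After op 4 (write(8)): arr=[19 18 23 8 _] head=0 tail=4 count=4
After op 5 (write(14)): arr=[19 18 23 8 14] head=0 tail=0 count=5
After op 6 (write(1)): arr=[1 18 23 8 14] head=1 tail=1 count=5
After op 7 (write(16)): arr=[1 16 23 8 14] head=2 tail=2 count=5
After op 8 (write(5)): arr=[1 16 5 8 14] head=3 tail=3 count=5
After op 9 (write(21)): arr=[1 16 5 21 14] head=4 tail=4 count=5
After op 10 (write(17)): arr=[1 16 5 21 17] head=0 tail=0 count=5
After op 11 (write(13)): arr=[13 16 5 21 17] head=1 tail=1 count=5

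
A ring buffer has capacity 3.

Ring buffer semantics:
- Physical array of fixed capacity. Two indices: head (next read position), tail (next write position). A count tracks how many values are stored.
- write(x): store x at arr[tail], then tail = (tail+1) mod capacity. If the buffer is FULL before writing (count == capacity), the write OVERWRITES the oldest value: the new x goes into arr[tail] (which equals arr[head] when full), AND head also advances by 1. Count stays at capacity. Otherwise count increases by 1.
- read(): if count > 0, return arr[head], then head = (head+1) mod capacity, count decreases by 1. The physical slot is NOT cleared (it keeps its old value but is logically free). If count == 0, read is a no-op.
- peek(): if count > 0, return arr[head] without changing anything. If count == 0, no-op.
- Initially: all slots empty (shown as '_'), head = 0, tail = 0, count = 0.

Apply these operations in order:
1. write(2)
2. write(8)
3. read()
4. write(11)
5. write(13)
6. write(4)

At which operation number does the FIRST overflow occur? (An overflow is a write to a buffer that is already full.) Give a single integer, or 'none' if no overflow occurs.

After op 1 (write(2)): arr=[2 _ _] head=0 tail=1 count=1
After op 2 (write(8)): arr=[2 8 _] head=0 tail=2 count=2
After op 3 (read()): arr=[2 8 _] head=1 tail=2 count=1
After op 4 (write(11)): arr=[2 8 11] head=1 tail=0 count=2
After op 5 (write(13)): arr=[13 8 11] head=1 tail=1 count=3
After op 6 (write(4)): arr=[13 4 11] head=2 tail=2 count=3

Answer: 6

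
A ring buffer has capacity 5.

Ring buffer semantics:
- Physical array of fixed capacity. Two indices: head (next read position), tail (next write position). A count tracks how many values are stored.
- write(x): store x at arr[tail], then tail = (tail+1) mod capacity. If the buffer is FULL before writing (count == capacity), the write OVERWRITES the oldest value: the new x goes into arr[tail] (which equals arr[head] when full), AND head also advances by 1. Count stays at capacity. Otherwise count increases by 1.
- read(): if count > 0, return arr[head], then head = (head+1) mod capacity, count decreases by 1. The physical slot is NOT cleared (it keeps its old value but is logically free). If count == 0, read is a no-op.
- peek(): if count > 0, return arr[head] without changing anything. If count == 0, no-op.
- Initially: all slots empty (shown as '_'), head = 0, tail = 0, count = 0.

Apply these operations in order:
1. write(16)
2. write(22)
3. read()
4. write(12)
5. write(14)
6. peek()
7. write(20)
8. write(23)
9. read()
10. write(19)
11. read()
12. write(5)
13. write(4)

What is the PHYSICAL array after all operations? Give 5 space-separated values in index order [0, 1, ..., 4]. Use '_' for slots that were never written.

Answer: 23 19 5 4 20

Derivation:
After op 1 (write(16)): arr=[16 _ _ _ _] head=0 tail=1 count=1
After op 2 (write(22)): arr=[16 22 _ _ _] head=0 tail=2 count=2
After op 3 (read()): arr=[16 22 _ _ _] head=1 tail=2 count=1
After op 4 (write(12)): arr=[16 22 12 _ _] head=1 tail=3 count=2
After op 5 (write(14)): arr=[16 22 12 14 _] head=1 tail=4 count=3
After op 6 (peek()): arr=[16 22 12 14 _] head=1 tail=4 count=3
After op 7 (write(20)): arr=[16 22 12 14 20] head=1 tail=0 count=4
After op 8 (write(23)): arr=[23 22 12 14 20] head=1 tail=1 count=5
After op 9 (read()): arr=[23 22 12 14 20] head=2 tail=1 count=4
After op 10 (write(19)): arr=[23 19 12 14 20] head=2 tail=2 count=5
After op 11 (read()): arr=[23 19 12 14 20] head=3 tail=2 count=4
After op 12 (write(5)): arr=[23 19 5 14 20] head=3 tail=3 count=5
After op 13 (write(4)): arr=[23 19 5 4 20] head=4 tail=4 count=5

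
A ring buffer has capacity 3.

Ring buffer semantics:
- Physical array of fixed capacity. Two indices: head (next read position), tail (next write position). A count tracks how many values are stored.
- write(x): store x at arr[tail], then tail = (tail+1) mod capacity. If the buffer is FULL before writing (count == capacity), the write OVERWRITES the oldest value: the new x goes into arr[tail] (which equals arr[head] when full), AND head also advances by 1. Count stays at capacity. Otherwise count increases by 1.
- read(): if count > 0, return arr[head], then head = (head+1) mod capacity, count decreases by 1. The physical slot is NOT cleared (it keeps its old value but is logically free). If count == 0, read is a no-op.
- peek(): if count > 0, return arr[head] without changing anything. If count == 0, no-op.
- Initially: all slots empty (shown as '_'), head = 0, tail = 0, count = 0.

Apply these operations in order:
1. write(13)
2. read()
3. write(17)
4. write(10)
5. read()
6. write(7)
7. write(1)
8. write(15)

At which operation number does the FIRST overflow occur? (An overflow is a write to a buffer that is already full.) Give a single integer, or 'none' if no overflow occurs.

After op 1 (write(13)): arr=[13 _ _] head=0 tail=1 count=1
After op 2 (read()): arr=[13 _ _] head=1 tail=1 count=0
After op 3 (write(17)): arr=[13 17 _] head=1 tail=2 count=1
After op 4 (write(10)): arr=[13 17 10] head=1 tail=0 count=2
After op 5 (read()): arr=[13 17 10] head=2 tail=0 count=1
After op 6 (write(7)): arr=[7 17 10] head=2 tail=1 count=2
After op 7 (write(1)): arr=[7 1 10] head=2 tail=2 count=3
After op 8 (write(15)): arr=[7 1 15] head=0 tail=0 count=3

Answer: 8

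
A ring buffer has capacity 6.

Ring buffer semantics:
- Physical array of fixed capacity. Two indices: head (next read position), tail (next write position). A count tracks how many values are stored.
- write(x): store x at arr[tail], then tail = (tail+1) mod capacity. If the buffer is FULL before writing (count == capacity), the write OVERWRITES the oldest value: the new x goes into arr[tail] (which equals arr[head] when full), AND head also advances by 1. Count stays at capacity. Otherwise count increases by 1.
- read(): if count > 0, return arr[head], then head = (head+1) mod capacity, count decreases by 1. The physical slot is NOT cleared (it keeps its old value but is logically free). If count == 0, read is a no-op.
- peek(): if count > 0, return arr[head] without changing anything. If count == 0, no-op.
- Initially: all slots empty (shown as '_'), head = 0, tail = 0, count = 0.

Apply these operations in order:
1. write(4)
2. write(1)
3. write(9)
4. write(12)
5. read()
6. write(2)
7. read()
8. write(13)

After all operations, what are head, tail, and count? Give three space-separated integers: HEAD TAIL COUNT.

After op 1 (write(4)): arr=[4 _ _ _ _ _] head=0 tail=1 count=1
After op 2 (write(1)): arr=[4 1 _ _ _ _] head=0 tail=2 count=2
After op 3 (write(9)): arr=[4 1 9 _ _ _] head=0 tail=3 count=3
After op 4 (write(12)): arr=[4 1 9 12 _ _] head=0 tail=4 count=4
After op 5 (read()): arr=[4 1 9 12 _ _] head=1 tail=4 count=3
After op 6 (write(2)): arr=[4 1 9 12 2 _] head=1 tail=5 count=4
After op 7 (read()): arr=[4 1 9 12 2 _] head=2 tail=5 count=3
After op 8 (write(13)): arr=[4 1 9 12 2 13] head=2 tail=0 count=4

Answer: 2 0 4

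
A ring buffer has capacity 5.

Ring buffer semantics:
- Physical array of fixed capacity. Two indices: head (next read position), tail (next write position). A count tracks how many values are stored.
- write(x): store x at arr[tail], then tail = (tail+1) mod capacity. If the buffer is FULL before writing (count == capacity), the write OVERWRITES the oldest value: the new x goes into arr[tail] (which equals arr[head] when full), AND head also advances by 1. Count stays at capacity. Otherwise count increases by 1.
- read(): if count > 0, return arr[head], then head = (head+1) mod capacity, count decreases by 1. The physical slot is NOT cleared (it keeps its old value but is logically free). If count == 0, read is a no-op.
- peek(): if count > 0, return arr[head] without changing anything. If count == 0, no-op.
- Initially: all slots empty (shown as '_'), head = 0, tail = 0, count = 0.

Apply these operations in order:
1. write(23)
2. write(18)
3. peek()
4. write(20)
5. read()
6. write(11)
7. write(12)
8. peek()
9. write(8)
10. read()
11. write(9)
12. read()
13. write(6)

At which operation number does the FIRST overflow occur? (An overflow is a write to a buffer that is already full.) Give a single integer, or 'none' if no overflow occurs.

After op 1 (write(23)): arr=[23 _ _ _ _] head=0 tail=1 count=1
After op 2 (write(18)): arr=[23 18 _ _ _] head=0 tail=2 count=2
After op 3 (peek()): arr=[23 18 _ _ _] head=0 tail=2 count=2
After op 4 (write(20)): arr=[23 18 20 _ _] head=0 tail=3 count=3
After op 5 (read()): arr=[23 18 20 _ _] head=1 tail=3 count=2
After op 6 (write(11)): arr=[23 18 20 11 _] head=1 tail=4 count=3
After op 7 (write(12)): arr=[23 18 20 11 12] head=1 tail=0 count=4
After op 8 (peek()): arr=[23 18 20 11 12] head=1 tail=0 count=4
After op 9 (write(8)): arr=[8 18 20 11 12] head=1 tail=1 count=5
After op 10 (read()): arr=[8 18 20 11 12] head=2 tail=1 count=4
After op 11 (write(9)): arr=[8 9 20 11 12] head=2 tail=2 count=5
After op 12 (read()): arr=[8 9 20 11 12] head=3 tail=2 count=4
After op 13 (write(6)): arr=[8 9 6 11 12] head=3 tail=3 count=5

Answer: none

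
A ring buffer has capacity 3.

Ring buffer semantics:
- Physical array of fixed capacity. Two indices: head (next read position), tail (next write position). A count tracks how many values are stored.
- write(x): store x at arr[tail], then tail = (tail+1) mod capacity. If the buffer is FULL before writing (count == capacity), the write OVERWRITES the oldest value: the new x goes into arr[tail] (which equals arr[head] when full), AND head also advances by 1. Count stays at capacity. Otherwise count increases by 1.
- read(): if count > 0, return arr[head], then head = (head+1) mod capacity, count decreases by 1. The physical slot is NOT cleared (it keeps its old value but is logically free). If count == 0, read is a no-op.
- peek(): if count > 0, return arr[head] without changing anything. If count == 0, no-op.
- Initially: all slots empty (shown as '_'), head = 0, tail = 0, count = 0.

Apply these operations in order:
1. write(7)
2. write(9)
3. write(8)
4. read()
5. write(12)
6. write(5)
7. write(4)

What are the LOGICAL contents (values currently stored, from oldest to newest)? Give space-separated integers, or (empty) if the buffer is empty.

Answer: 12 5 4

Derivation:
After op 1 (write(7)): arr=[7 _ _] head=0 tail=1 count=1
After op 2 (write(9)): arr=[7 9 _] head=0 tail=2 count=2
After op 3 (write(8)): arr=[7 9 8] head=0 tail=0 count=3
After op 4 (read()): arr=[7 9 8] head=1 tail=0 count=2
After op 5 (write(12)): arr=[12 9 8] head=1 tail=1 count=3
After op 6 (write(5)): arr=[12 5 8] head=2 tail=2 count=3
After op 7 (write(4)): arr=[12 5 4] head=0 tail=0 count=3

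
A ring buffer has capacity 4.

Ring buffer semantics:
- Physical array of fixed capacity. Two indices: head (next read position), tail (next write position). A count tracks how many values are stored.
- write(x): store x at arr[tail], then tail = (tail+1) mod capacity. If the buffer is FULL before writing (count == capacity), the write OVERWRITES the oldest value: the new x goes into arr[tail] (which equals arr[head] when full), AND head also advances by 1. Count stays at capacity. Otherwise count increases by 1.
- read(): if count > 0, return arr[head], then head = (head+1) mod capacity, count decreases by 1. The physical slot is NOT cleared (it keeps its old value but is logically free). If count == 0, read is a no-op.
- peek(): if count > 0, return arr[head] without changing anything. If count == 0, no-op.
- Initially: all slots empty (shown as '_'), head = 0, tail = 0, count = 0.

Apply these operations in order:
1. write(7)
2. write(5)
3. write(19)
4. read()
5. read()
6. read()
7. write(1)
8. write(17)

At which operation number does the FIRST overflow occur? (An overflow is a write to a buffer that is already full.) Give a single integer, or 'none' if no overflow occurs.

After op 1 (write(7)): arr=[7 _ _ _] head=0 tail=1 count=1
After op 2 (write(5)): arr=[7 5 _ _] head=0 tail=2 count=2
After op 3 (write(19)): arr=[7 5 19 _] head=0 tail=3 count=3
After op 4 (read()): arr=[7 5 19 _] head=1 tail=3 count=2
After op 5 (read()): arr=[7 5 19 _] head=2 tail=3 count=1
After op 6 (read()): arr=[7 5 19 _] head=3 tail=3 count=0
After op 7 (write(1)): arr=[7 5 19 1] head=3 tail=0 count=1
After op 8 (write(17)): arr=[17 5 19 1] head=3 tail=1 count=2

Answer: none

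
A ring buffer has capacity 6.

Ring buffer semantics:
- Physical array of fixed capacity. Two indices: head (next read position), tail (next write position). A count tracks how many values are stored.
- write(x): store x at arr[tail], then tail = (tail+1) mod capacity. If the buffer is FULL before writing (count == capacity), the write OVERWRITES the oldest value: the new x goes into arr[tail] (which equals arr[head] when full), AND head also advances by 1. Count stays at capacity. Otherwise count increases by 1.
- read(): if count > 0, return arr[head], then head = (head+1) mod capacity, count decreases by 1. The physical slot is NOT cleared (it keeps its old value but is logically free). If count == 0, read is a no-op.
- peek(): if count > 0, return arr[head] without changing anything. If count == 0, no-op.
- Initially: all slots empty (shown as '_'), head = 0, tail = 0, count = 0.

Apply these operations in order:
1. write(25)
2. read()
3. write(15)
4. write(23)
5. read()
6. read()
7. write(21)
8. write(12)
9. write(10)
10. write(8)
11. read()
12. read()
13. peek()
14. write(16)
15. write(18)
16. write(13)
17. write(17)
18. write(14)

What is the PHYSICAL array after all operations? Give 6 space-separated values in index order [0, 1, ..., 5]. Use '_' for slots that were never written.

Answer: 8 16 18 13 17 14

Derivation:
After op 1 (write(25)): arr=[25 _ _ _ _ _] head=0 tail=1 count=1
After op 2 (read()): arr=[25 _ _ _ _ _] head=1 tail=1 count=0
After op 3 (write(15)): arr=[25 15 _ _ _ _] head=1 tail=2 count=1
After op 4 (write(23)): arr=[25 15 23 _ _ _] head=1 tail=3 count=2
After op 5 (read()): arr=[25 15 23 _ _ _] head=2 tail=3 count=1
After op 6 (read()): arr=[25 15 23 _ _ _] head=3 tail=3 count=0
After op 7 (write(21)): arr=[25 15 23 21 _ _] head=3 tail=4 count=1
After op 8 (write(12)): arr=[25 15 23 21 12 _] head=3 tail=5 count=2
After op 9 (write(10)): arr=[25 15 23 21 12 10] head=3 tail=0 count=3
After op 10 (write(8)): arr=[8 15 23 21 12 10] head=3 tail=1 count=4
After op 11 (read()): arr=[8 15 23 21 12 10] head=4 tail=1 count=3
After op 12 (read()): arr=[8 15 23 21 12 10] head=5 tail=1 count=2
After op 13 (peek()): arr=[8 15 23 21 12 10] head=5 tail=1 count=2
After op 14 (write(16)): arr=[8 16 23 21 12 10] head=5 tail=2 count=3
After op 15 (write(18)): arr=[8 16 18 21 12 10] head=5 tail=3 count=4
After op 16 (write(13)): arr=[8 16 18 13 12 10] head=5 tail=4 count=5
After op 17 (write(17)): arr=[8 16 18 13 17 10] head=5 tail=5 count=6
After op 18 (write(14)): arr=[8 16 18 13 17 14] head=0 tail=0 count=6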